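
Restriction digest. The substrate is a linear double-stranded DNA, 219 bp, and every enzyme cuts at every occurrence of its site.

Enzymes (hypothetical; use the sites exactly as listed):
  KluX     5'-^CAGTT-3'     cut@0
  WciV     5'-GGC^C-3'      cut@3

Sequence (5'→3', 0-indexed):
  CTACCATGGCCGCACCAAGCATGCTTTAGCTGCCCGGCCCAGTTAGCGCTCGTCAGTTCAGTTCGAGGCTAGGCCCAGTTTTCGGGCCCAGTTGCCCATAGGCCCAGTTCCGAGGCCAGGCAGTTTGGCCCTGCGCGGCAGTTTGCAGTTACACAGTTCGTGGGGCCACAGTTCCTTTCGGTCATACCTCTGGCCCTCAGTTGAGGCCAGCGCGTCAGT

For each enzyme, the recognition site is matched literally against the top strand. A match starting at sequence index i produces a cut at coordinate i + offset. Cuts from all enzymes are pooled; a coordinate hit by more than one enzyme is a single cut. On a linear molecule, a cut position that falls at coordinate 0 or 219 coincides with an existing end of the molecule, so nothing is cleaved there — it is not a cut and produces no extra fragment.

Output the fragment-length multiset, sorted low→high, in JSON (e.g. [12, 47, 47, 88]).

Per-enzyme occurrences:
  KluX (CAGTT, off=0): starts [39, 53, 58, 75, 88, 104, 120, 138, 145, 153, 168, 197] → cuts [39, 53, 58, 75, 88, 104, 120, 138, 145, 153, 168, 197]
  WciV (GGCC, off=3): starts [7, 35, 71, 84, 100, 113, 126, 163, 191, 204] → cuts [10, 38, 74, 87, 103, 116, 129, 166, 194, 207]

All cut coordinates (distinct, sorted): [10, 38, 39, 53, 58, 74, 75, 87, 88, 103, 104, 116, 120, 129, 138, 145, 153, 166, 168, 194, 197, 207]

Fragment lengths:
  [0,10): 10 bp
  [10,38): 28 bp
  [38,39): 1 bp
  [39,53): 14 bp
  [53,58): 5 bp
  [58,74): 16 bp
  [74,75): 1 bp
  [75,87): 12 bp
  [87,88): 1 bp
  [88,103): 15 bp
  [103,104): 1 bp
  [104,116): 12 bp
  [116,120): 4 bp
  [120,129): 9 bp
  [129,138): 9 bp
  [138,145): 7 bp
  [145,153): 8 bp
  [153,166): 13 bp
  [166,168): 2 bp
  [168,194): 26 bp
  [194,197): 3 bp
  [197,207): 10 bp
  [207,219): 12 bp

[1,1,1,1,2,3,4,5,7,8,9,9,10,10,12,12,12,13,14,15,16,26,28]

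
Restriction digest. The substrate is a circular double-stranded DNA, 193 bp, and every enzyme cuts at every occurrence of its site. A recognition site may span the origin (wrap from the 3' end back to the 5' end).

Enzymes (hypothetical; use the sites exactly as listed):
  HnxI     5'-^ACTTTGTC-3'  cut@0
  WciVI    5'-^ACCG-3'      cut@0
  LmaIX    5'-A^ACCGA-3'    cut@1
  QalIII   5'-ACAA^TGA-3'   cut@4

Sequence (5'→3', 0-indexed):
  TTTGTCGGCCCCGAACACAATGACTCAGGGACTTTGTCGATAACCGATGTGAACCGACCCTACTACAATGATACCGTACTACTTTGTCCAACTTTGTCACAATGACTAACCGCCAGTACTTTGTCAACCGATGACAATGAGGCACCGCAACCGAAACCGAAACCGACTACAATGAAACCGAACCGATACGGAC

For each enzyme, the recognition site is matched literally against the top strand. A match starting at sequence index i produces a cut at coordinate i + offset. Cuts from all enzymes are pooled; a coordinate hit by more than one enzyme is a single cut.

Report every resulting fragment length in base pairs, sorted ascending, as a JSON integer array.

[4,4,5,6,6,6,6,6,8,9,9,10,10,10,10,11,11,12,12,16,22]

Per-enzyme occurrences:
  HnxI (ACTTTGTC, off=0): starts [30, 80, 90, 117, 191] → cuts [30, 80, 90, 117, 191]
  WciVI (ACCG, off=0): starts [42, 52, 72, 108, 126, 143, 149, 155, 161, 176, 181] → cuts [42, 52, 72, 108, 126, 143, 149, 155, 161, 176, 181]
  LmaIX (AACCGA, off=1): starts [41, 51, 125, 148, 154, 160, 175, 180] → cuts [42, 52, 126, 149, 155, 161, 176, 181]
  QalIII (ACAATGA, off=4): starts [16, 64, 98, 133, 168] → cuts [20, 68, 102, 137, 172]

Pooled cuts: [20, 30, 42, 52, 68, 72, 80, 90, 102, 108, 117, 126, 137, 143, 149, 155, 161, 172, 176, 181, 191]

Fragment lengths:
  20→30: 10 bp
  30→42: 12 bp
  42→52: 10 bp
  52→68: 16 bp
  68→72: 4 bp
  72→80: 8 bp
  80→90: 10 bp
  90→102: 12 bp
  102→108: 6 bp
  108→117: 9 bp
  117→126: 9 bp
  126→137: 11 bp
  137→143: 6 bp
  143→149: 6 bp
  149→155: 6 bp
  155→161: 6 bp
  161→172: 11 bp
  172→176: 4 bp
  176→181: 5 bp
  181→191: 10 bp
  191→20 (wrap): 193-191+20 = 22 bp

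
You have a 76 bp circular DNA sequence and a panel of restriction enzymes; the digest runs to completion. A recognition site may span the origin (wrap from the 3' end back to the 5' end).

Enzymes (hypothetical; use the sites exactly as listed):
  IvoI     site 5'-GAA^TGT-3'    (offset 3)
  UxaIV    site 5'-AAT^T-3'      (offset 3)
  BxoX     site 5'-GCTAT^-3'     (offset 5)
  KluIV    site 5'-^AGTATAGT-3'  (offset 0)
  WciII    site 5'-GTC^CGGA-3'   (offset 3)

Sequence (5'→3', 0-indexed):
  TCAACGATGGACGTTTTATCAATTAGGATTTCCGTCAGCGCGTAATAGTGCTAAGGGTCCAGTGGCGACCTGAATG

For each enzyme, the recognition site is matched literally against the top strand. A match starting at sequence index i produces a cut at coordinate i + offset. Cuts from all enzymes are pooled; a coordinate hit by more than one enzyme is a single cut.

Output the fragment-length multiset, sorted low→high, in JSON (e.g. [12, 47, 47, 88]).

Site scan:
  IvoI GAATGT/3: at [71] ⇒ [74]
  UxaIV AATT/3: at [20] ⇒ [23]
  BxoX (GCTAT, off=5): no sites
  KluIV (AGTATAGT, off=0): no sites
  WciII (GTCCGGA, off=3): no sites

All cut coordinates (distinct, sorted): [23, 74]

Fragments:
  23→74: 51 bp
  74→23 (wrap): 76-74+23 = 25 bp

[25,51]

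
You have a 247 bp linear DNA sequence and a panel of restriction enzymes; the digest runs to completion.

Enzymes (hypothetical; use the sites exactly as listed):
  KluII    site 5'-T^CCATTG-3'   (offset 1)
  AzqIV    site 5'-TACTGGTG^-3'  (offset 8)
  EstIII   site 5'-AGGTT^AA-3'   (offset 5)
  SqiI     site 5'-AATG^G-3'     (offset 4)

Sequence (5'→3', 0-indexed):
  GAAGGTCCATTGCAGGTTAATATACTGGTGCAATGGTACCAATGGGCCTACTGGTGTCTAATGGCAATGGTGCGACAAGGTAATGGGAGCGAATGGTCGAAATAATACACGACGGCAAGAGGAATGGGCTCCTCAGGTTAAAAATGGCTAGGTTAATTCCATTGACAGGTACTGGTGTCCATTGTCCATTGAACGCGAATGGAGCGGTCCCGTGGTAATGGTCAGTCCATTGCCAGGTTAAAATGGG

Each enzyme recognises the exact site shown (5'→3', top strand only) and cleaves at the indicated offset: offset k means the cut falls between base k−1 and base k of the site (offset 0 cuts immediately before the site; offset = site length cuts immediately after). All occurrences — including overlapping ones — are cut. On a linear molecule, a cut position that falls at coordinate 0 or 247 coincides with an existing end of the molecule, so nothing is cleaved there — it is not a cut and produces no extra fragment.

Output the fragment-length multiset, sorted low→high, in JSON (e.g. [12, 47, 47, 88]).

Scan for sites:
  KluII TCCATTG/1: at [5, 157, 177, 184, 225] ⇒ [6, 158, 178, 185, 226]
  AzqIV TACTGGTG/8: at [22, 48, 169] ⇒ [30, 56, 177]
  EstIII AGGTTAA/5: at [13, 134, 149, 234] ⇒ [18, 139, 154, 239]
  SqiI AATGG/4: at [31, 40, 59, 65, 81, 91, 122, 142, 197, 216, 241] ⇒ [35, 44, 63, 69, 85, 95, 126, 146, 201, 220, 245]

All cut coordinates (distinct, sorted): [6, 18, 30, 35, 44, 56, 63, 69, 85, 95, 126, 139, 146, 154, 158, 177, 178, 185, 201, 220, 226, 239, 245]

Fragments:
  [0,6): 6 bp
  [6,18): 12 bp
  [18,30): 12 bp
  [30,35): 5 bp
  [35,44): 9 bp
  [44,56): 12 bp
  [56,63): 7 bp
  [63,69): 6 bp
  [69,85): 16 bp
  [85,95): 10 bp
  [95,126): 31 bp
  [126,139): 13 bp
  [139,146): 7 bp
  [146,154): 8 bp
  [154,158): 4 bp
  [158,177): 19 bp
  [177,178): 1 bp
  [178,185): 7 bp
  [185,201): 16 bp
  [201,220): 19 bp
  [220,226): 6 bp
  [226,239): 13 bp
  [239,245): 6 bp
  [245,247): 2 bp

[1,2,4,5,6,6,6,6,7,7,7,8,9,10,12,12,12,13,13,16,16,19,19,31]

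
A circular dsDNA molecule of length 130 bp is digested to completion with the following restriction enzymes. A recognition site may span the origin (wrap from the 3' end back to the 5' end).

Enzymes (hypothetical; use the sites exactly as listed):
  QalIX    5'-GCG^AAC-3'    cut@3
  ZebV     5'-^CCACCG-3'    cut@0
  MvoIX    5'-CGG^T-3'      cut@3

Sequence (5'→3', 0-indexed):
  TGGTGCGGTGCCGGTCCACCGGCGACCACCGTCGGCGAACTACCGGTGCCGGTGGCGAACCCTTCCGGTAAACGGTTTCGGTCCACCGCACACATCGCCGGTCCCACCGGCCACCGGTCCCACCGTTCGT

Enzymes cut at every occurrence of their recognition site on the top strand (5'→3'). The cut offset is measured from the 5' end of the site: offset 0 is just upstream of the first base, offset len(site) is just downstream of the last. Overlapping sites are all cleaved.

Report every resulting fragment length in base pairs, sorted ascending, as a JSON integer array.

[1,1,2,2,5,6,6,6,7,7,7,9,10,11,12,19,19]

Per-enzyme occurrences:
  QalIX GCGAAC/3: at [34, 54] ⇒ [37, 57]
  ZebV CCACCG/0: at [15, 25, 82, 103, 110, 119] ⇒ [15, 25, 82, 103, 110, 119]
  MvoIX CGGT/3: at [5, 11, 43, 49, 65, 72, 78, 98, 114] ⇒ [8, 14, 46, 52, 68, 75, 81, 101, 117]

Pooled cuts: [8, 14, 15, 25, 37, 46, 52, 57, 68, 75, 81, 82, 101, 103, 110, 117, 119]

Fragments:
  8→14: 6 bp
  14→15: 1 bp
  15→25: 10 bp
  25→37: 12 bp
  37→46: 9 bp
  46→52: 6 bp
  52→57: 5 bp
  57→68: 11 bp
  68→75: 7 bp
  75→81: 6 bp
  81→82: 1 bp
  82→101: 19 bp
  101→103: 2 bp
  103→110: 7 bp
  110→117: 7 bp
  117→119: 2 bp
  119→8 (wrap): 130-119+8 = 19 bp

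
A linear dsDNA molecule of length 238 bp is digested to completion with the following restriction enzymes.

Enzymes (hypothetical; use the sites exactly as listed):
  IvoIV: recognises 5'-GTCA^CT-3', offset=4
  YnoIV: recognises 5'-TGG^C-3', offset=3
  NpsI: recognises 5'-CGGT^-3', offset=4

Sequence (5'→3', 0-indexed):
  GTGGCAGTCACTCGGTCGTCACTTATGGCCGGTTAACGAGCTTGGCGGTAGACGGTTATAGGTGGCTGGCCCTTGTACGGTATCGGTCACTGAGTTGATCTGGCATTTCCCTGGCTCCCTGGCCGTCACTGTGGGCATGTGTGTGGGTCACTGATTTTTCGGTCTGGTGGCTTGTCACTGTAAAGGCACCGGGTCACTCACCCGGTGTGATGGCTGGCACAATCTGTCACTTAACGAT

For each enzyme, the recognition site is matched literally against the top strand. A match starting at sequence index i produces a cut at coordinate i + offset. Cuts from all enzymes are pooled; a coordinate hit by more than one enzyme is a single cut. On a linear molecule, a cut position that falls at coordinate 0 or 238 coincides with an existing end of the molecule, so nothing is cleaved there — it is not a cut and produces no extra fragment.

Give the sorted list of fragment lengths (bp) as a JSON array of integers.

Scan for sites:
  IvoIV GTCACT/4: at [6, 17, 85, 124, 146, 173, 192, 225] ⇒ [10, 21, 89, 128, 150, 177, 196, 229]
  YnoIV TGGC/3: at [1, 25, 42, 62, 66, 100, 111, 119, 167, 210, 214] ⇒ [4, 28, 45, 65, 69, 103, 114, 122, 170, 213, 217]
  NpsI CGGT/4: at [12, 29, 45, 52, 77, 83, 159, 202] ⇒ [16, 33, 49, 56, 81, 87, 163, 206]

Pooled cuts: [4, 10, 16, 21, 28, 33, 45, 49, 56, 65, 69, 81, 87, 89, 103, 114, 122, 128, 150, 163, 170, 177, 196, 206, 213, 217, 229]

Fragment lengths:
  [0,4): 4 bp
  [4,10): 6 bp
  [10,16): 6 bp
  [16,21): 5 bp
  [21,28): 7 bp
  [28,33): 5 bp
  [33,45): 12 bp
  [45,49): 4 bp
  [49,56): 7 bp
  [56,65): 9 bp
  [65,69): 4 bp
  [69,81): 12 bp
  [81,87): 6 bp
  [87,89): 2 bp
  [89,103): 14 bp
  [103,114): 11 bp
  [114,122): 8 bp
  [122,128): 6 bp
  [128,150): 22 bp
  [150,163): 13 bp
  [163,170): 7 bp
  [170,177): 7 bp
  [177,196): 19 bp
  [196,206): 10 bp
  [206,213): 7 bp
  [213,217): 4 bp
  [217,229): 12 bp
  [229,238): 9 bp

[2,4,4,4,4,5,5,6,6,6,6,7,7,7,7,7,8,9,9,10,11,12,12,12,13,14,19,22]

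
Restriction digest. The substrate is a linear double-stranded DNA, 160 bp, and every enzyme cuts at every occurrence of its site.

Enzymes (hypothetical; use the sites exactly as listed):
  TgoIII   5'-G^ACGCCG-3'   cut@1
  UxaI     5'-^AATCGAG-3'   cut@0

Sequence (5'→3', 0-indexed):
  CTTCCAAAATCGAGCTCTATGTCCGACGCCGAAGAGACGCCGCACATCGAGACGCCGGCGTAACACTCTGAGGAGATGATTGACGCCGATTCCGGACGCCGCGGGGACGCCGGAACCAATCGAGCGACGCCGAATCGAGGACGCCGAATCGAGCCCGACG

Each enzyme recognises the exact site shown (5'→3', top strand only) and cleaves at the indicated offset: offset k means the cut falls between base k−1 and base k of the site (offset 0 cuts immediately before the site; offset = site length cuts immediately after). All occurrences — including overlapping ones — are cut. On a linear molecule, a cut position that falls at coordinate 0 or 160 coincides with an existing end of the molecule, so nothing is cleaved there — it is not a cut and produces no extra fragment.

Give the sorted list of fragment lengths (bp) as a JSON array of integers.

Per-enzyme occurrences:
  TgoIII GACGCCG/1: at [24, 35, 50, 81, 94, 105, 125, 139] ⇒ [25, 36, 51, 82, 95, 106, 126, 140]
  UxaI AATCGAG/0: at [7, 117, 132, 146] ⇒ [7, 117, 132, 146]

All cut coordinates (distinct, sorted): [7, 25, 36, 51, 82, 95, 106, 117, 126, 132, 140, 146]

Fragments:
  [0,7): 7 bp
  [7,25): 18 bp
  [25,36): 11 bp
  [36,51): 15 bp
  [51,82): 31 bp
  [82,95): 13 bp
  [95,106): 11 bp
  [106,117): 11 bp
  [117,126): 9 bp
  [126,132): 6 bp
  [132,140): 8 bp
  [140,146): 6 bp
  [146,160): 14 bp

[6,6,7,8,9,11,11,11,13,14,15,18,31]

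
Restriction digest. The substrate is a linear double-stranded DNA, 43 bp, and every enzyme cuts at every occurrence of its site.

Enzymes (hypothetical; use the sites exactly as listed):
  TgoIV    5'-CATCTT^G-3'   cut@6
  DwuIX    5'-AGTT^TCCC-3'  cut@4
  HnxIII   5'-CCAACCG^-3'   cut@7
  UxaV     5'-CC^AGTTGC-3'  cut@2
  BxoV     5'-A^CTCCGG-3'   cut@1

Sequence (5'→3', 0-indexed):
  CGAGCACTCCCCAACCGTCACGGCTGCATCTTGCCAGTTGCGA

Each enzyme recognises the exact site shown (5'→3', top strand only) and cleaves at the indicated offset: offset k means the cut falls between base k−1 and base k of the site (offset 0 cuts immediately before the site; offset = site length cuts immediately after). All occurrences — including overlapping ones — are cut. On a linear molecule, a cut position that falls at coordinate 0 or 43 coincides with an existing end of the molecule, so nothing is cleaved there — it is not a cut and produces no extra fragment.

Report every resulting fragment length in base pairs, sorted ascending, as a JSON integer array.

[3,8,15,17]

Scan for sites:
  TgoIV (CATCTTG, off=6): starts [26] → cuts [32]
  DwuIX (AGTTTCCC, off=4): no sites
  HnxIII (CCAACCG, off=7): starts [10] → cuts [17]
  UxaV (CCAGTTGC, off=2): starts [33] → cuts [35]
  BxoV (ACTCCGG, off=1): no sites

Pooled cuts: [17, 32, 35]

Fragments:
  [0,17): 17 bp
  [17,32): 15 bp
  [32,35): 3 bp
  [35,43): 8 bp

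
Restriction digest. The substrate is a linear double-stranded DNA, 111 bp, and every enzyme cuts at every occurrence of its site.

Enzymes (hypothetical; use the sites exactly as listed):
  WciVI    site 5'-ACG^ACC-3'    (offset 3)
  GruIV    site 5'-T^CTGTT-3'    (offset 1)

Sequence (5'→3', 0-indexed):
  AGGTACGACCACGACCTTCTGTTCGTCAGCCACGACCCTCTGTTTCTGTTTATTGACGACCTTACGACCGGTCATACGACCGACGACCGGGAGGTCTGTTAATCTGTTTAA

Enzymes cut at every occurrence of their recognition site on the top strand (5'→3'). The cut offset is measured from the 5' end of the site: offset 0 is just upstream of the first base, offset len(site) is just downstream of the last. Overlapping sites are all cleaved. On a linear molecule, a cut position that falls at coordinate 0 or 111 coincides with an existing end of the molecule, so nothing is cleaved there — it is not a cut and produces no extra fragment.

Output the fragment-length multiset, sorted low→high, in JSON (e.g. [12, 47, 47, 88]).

[5,5,6,6,7,7,8,8,8,10,12,13,16]

Per-enzyme occurrences:
  WciVI ACGACC/3: at [4, 10, 31, 55, 63, 75, 82] ⇒ [7, 13, 34, 58, 66, 78, 85]
  GruIV TCTGTT/1: at [17, 38, 44, 94, 102] ⇒ [18, 39, 45, 95, 103]

All cut coordinates (distinct, sorted): [7, 13, 18, 34, 39, 45, 58, 66, 78, 85, 95, 103]

Fragment lengths:
  [0,7): 7 bp
  [7,13): 6 bp
  [13,18): 5 bp
  [18,34): 16 bp
  [34,39): 5 bp
  [39,45): 6 bp
  [45,58): 13 bp
  [58,66): 8 bp
  [66,78): 12 bp
  [78,85): 7 bp
  [85,95): 10 bp
  [95,103): 8 bp
  [103,111): 8 bp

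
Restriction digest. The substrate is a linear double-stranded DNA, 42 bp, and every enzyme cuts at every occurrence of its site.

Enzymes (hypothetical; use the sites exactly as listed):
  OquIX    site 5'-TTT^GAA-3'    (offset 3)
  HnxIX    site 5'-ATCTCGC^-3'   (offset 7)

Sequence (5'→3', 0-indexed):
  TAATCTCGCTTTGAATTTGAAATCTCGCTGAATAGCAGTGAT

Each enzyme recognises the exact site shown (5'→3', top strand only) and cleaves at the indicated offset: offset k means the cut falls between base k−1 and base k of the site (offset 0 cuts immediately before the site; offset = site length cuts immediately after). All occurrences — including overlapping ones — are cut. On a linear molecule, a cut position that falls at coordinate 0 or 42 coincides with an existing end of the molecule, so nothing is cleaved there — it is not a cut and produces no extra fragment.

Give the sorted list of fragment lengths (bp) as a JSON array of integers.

[3,6,9,10,14]

Scan for sites:
  OquIX TTTGAA/3: at [9, 15] ⇒ [12, 18]
  HnxIX ATCTCGC/7: at [2, 21] ⇒ [9, 28]

Pooled cuts: [9, 12, 18, 28]

Fragments:
  [0,9): 9 bp
  [9,12): 3 bp
  [12,18): 6 bp
  [18,28): 10 bp
  [28,42): 14 bp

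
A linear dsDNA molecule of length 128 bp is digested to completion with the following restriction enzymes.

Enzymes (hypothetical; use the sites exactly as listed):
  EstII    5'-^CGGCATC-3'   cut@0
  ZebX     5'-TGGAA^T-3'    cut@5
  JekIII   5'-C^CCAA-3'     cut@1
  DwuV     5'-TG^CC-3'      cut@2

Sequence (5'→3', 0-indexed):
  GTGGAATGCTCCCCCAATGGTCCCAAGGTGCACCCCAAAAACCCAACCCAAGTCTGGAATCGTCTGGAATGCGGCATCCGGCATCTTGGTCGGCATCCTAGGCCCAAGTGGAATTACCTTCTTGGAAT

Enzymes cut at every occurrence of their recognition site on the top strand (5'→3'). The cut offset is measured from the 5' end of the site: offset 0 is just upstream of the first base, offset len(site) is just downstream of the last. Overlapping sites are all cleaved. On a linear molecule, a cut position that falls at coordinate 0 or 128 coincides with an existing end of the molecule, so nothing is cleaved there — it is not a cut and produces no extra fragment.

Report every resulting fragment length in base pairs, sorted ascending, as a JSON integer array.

[1,2,5,6,7,7,8,9,10,10,12,12,12,13,14]

Scan for sites:
  EstII (CGGCATC, off=0): starts [71, 78, 90] → cuts [71, 78, 90]
  ZebX (TGGAAT, off=5): starts [1, 54, 64, 108, 122] → cuts [6, 59, 69, 113, 127]
  JekIII (CCCAA, off=1): starts [12, 21, 33, 41, 46, 102] → cuts [13, 22, 34, 42, 47, 103]
  DwuV (TGCC, off=2): no sites

Pooled cuts: [6, 13, 22, 34, 42, 47, 59, 69, 71, 78, 90, 103, 113, 127]

Fragment lengths:
  [0,6): 6 bp
  [6,13): 7 bp
  [13,22): 9 bp
  [22,34): 12 bp
  [34,42): 8 bp
  [42,47): 5 bp
  [47,59): 12 bp
  [59,69): 10 bp
  [69,71): 2 bp
  [71,78): 7 bp
  [78,90): 12 bp
  [90,103): 13 bp
  [103,113): 10 bp
  [113,127): 14 bp
  [127,128): 1 bp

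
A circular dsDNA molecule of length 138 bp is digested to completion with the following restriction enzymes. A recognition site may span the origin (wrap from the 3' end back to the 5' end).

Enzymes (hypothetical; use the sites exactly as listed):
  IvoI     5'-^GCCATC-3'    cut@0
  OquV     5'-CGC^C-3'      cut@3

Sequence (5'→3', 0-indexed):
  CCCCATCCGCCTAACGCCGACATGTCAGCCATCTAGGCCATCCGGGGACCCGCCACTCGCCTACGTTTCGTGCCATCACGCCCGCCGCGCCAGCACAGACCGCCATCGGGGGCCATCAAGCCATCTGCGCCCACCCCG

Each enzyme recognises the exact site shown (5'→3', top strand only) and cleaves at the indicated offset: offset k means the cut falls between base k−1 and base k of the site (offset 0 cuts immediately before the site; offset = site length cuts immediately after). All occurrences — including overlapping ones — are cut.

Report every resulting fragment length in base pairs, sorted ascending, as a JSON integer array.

[2,4,5,7,7,8,8,9,9,9,10,10,11,11,11,17]

Scan for sites:
  IvoI (GCCATC, off=0): starts [27, 36, 71, 101, 111, 119] → cuts [27, 36, 71, 101, 111, 119]
  OquV (CGCC, off=3): starts [7, 14, 50, 57, 78, 82, 87, 100, 127, 136] → cuts [1, 10, 17, 53, 60, 81, 85, 90, 103, 130]

All cut coordinates (distinct, sorted): [1, 10, 17, 27, 36, 53, 60, 71, 81, 85, 90, 101, 103, 111, 119, 130]

Fragment lengths:
  1→10: 9 bp
  10→17: 7 bp
  17→27: 10 bp
  27→36: 9 bp
  36→53: 17 bp
  53→60: 7 bp
  60→71: 11 bp
  71→81: 10 bp
  81→85: 4 bp
  85→90: 5 bp
  90→101: 11 bp
  101→103: 2 bp
  103→111: 8 bp
  111→119: 8 bp
  119→130: 11 bp
  130→1 (wrap): 138-130+1 = 9 bp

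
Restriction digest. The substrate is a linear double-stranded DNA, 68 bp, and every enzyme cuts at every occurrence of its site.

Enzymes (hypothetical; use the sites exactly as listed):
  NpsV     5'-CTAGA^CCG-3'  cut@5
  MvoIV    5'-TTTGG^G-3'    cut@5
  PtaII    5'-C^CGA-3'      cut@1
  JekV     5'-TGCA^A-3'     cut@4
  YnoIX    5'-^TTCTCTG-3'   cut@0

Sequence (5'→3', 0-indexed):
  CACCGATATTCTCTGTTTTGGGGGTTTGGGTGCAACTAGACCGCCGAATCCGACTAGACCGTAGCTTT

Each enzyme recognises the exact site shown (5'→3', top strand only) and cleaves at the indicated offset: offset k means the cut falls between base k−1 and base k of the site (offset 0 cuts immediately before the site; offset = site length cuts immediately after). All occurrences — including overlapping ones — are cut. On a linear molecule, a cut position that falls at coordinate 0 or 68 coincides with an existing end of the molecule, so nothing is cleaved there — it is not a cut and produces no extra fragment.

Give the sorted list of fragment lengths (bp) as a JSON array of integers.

[3,4,5,5,6,6,8,8,10,13]

Site scan:
  NpsV CTAGACCG/5: at [35, 53] ⇒ [40, 58]
  MvoIV TTTGGG/5: at [16, 24] ⇒ [21, 29]
  PtaII CCGA/1: at [2, 43, 49] ⇒ [3, 44, 50]
  JekV TGCAA/4: at [30] ⇒ [34]
  YnoIX TTCTCTG/0: at [8] ⇒ [8]

All cut coordinates (distinct, sorted): [3, 8, 21, 29, 34, 40, 44, 50, 58]

Fragment lengths:
  [0,3): 3 bp
  [3,8): 5 bp
  [8,21): 13 bp
  [21,29): 8 bp
  [29,34): 5 bp
  [34,40): 6 bp
  [40,44): 4 bp
  [44,50): 6 bp
  [50,58): 8 bp
  [58,68): 10 bp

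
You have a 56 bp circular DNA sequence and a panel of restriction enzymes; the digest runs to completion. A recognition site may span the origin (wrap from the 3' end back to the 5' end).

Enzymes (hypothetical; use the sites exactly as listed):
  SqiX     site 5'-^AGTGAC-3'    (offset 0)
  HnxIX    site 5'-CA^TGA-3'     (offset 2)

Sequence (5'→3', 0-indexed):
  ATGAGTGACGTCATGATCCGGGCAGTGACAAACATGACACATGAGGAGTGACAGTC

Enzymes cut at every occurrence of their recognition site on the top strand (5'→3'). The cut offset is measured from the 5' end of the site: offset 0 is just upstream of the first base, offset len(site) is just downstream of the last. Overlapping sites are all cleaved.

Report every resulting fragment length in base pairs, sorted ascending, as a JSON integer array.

Site scan:
  SqiX (AGTGAC, off=0): starts [3, 23, 46] → cuts [3, 23, 46]
  HnxIX (CATGA, off=2): starts [11, 32, 39, 55] → cuts [1, 13, 34, 41]

All cut coordinates (distinct, sorted): [1, 3, 13, 23, 34, 41, 46]

Fragment lengths:
  1→3: 2 bp
  3→13: 10 bp
  13→23: 10 bp
  23→34: 11 bp
  34→41: 7 bp
  41→46: 5 bp
  46→1 (wrap): 56-46+1 = 11 bp

[2,5,7,10,10,11,11]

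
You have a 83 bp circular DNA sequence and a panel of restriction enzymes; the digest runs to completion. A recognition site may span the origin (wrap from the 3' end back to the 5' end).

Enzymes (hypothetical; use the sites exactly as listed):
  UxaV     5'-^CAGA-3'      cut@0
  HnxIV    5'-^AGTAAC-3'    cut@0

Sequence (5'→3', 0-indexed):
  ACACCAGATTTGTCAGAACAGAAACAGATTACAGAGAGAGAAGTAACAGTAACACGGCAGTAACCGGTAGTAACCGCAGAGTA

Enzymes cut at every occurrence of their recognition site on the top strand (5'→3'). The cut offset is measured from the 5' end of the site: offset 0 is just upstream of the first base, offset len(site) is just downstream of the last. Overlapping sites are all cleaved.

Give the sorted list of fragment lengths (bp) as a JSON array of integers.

[3,5,6,6,7,8,8,9,10,10,11]

Per-enzyme occurrences:
  UxaV CAGA/0: at [4, 13, 18, 24, 31, 76] ⇒ [4, 13, 18, 24, 31, 76]
  HnxIV AGTAAC/0: at [41, 47, 58, 68, 79] ⇒ [41, 47, 58, 68, 79]

Pooled cuts: [4, 13, 18, 24, 31, 41, 47, 58, 68, 76, 79]

Fragments:
  4→13: 9 bp
  13→18: 5 bp
  18→24: 6 bp
  24→31: 7 bp
  31→41: 10 bp
  41→47: 6 bp
  47→58: 11 bp
  58→68: 10 bp
  68→76: 8 bp
  76→79: 3 bp
  79→4 (wrap): 83-79+4 = 8 bp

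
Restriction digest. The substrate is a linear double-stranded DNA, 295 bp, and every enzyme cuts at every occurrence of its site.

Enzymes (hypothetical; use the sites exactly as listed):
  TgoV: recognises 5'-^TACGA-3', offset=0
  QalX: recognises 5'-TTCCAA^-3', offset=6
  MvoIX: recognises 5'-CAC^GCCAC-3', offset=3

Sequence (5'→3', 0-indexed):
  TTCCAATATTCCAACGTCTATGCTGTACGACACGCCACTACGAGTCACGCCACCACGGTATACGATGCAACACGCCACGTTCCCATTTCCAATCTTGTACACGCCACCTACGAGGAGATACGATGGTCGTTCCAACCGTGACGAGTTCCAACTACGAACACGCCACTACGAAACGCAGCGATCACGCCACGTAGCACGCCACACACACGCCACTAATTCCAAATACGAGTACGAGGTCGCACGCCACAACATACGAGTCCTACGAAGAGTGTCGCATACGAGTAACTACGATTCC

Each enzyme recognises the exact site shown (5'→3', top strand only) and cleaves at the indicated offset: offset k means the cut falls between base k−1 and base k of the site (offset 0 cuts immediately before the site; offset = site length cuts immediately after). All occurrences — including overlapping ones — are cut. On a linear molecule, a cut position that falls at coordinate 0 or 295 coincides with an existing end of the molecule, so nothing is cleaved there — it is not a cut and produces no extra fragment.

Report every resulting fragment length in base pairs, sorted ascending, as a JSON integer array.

[1,1,5,5,6,6,6,8,8,9,9,9,9,10,10,10,10,11,11,12,12,13,13,14,16,16,17,19,19]

Scan for sites:
  TgoV TACGA/0: at [25, 38, 60, 108, 118, 152, 166, 223, 229, 251, 260, 276, 286] ⇒ [25, 38, 60, 108, 118, 152, 166, 223, 229, 251, 260, 276, 286]
  QalX TTCCAA/6: at [0, 8, 86, 129, 145, 216] ⇒ [6, 14, 92, 135, 151, 222]
  MvoIX CACGCCAC/3: at [30, 45, 70, 99, 158, 182, 194, 205, 239] ⇒ [33, 48, 73, 102, 161, 185, 197, 208, 242]

All cut coordinates (distinct, sorted): [6, 14, 25, 33, 38, 48, 60, 73, 92, 102, 108, 118, 135, 151, 152, 161, 166, 185, 197, 208, 222, 223, 229, 242, 251, 260, 276, 286]

Fragments:
  [0,6): 6 bp
  [6,14): 8 bp
  [14,25): 11 bp
  [25,33): 8 bp
  [33,38): 5 bp
  [38,48): 10 bp
  [48,60): 12 bp
  [60,73): 13 bp
  [73,92): 19 bp
  [92,102): 10 bp
  [102,108): 6 bp
  [108,118): 10 bp
  [118,135): 17 bp
  [135,151): 16 bp
  [151,152): 1 bp
  [152,161): 9 bp
  [161,166): 5 bp
  [166,185): 19 bp
  [185,197): 12 bp
  [197,208): 11 bp
  [208,222): 14 bp
  [222,223): 1 bp
  [223,229): 6 bp
  [229,242): 13 bp
  [242,251): 9 bp
  [251,260): 9 bp
  [260,276): 16 bp
  [276,286): 10 bp
  [286,295): 9 bp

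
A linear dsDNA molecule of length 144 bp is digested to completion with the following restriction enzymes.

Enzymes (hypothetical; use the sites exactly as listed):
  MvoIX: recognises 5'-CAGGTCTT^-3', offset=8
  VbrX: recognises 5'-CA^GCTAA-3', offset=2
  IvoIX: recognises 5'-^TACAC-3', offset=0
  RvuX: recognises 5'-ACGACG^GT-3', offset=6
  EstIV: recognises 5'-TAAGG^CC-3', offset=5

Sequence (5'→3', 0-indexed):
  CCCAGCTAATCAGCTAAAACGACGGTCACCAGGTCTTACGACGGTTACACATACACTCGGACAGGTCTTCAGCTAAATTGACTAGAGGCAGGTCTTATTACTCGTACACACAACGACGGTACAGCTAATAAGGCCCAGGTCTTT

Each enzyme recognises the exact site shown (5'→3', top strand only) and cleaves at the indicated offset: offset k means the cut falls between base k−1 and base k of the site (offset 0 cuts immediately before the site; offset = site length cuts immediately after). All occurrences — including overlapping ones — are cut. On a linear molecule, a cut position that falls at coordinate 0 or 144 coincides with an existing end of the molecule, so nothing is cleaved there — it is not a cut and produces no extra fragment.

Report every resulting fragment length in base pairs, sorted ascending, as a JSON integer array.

[1,2,2,4,5,6,6,8,8,10,10,12,13,14,18,25]

Scan for sites:
  MvoIX CAGGTCTT/8: at [29, 61, 88, 135] ⇒ [37, 69, 96, 143]
  VbrX CAGCTAA/2: at [2, 10, 69, 121] ⇒ [4, 12, 71, 123]
  IvoIX TACAC/0: at [45, 51, 104] ⇒ [45, 51, 104]
  RvuX ACGACGGT/6: at [18, 37, 112] ⇒ [24, 43, 118]
  EstIV TAAGGCC/5: at [128] ⇒ [133]

Pooled cuts: [4, 12, 24, 37, 43, 45, 51, 69, 71, 96, 104, 118, 123, 133, 143]

Fragments:
  [0,4): 4 bp
  [4,12): 8 bp
  [12,24): 12 bp
  [24,37): 13 bp
  [37,43): 6 bp
  [43,45): 2 bp
  [45,51): 6 bp
  [51,69): 18 bp
  [69,71): 2 bp
  [71,96): 25 bp
  [96,104): 8 bp
  [104,118): 14 bp
  [118,123): 5 bp
  [123,133): 10 bp
  [133,143): 10 bp
  [143,144): 1 bp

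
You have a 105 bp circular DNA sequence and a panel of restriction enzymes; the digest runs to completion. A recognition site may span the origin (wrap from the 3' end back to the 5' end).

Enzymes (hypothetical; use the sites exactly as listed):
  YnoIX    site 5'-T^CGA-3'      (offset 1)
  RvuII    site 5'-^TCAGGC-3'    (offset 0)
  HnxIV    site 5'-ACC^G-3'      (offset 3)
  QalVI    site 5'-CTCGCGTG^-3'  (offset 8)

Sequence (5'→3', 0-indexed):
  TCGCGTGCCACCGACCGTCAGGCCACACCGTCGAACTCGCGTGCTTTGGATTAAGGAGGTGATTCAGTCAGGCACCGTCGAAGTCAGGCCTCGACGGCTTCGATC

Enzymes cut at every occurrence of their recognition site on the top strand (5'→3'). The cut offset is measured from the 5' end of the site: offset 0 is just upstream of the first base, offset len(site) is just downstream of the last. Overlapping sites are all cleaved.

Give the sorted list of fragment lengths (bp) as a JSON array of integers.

Per-enzyme occurrences:
  YnoIX TCGA/1: at [30, 77, 90, 99] ⇒ [31, 78, 91, 100]
  RvuII TCAGGC/0: at [17, 67, 83] ⇒ [17, 67, 83]
  HnxIV ACCG/3: at [9, 13, 26, 73] ⇒ [12, 16, 29, 76]
  QalVI CTCGCGTG/8: at [35, 104] ⇒ [7, 43]

All cut coordinates (distinct, sorted): [7, 12, 16, 17, 29, 31, 43, 67, 76, 78, 83, 91, 100]

Fragments:
  7→12: 5 bp
  12→16: 4 bp
  16→17: 1 bp
  17→29: 12 bp
  29→31: 2 bp
  31→43: 12 bp
  43→67: 24 bp
  67→76: 9 bp
  76→78: 2 bp
  78→83: 5 bp
  83→91: 8 bp
  91→100: 9 bp
  100→7 (wrap): 105-100+7 = 12 bp

[1,2,2,4,5,5,8,9,9,12,12,12,24]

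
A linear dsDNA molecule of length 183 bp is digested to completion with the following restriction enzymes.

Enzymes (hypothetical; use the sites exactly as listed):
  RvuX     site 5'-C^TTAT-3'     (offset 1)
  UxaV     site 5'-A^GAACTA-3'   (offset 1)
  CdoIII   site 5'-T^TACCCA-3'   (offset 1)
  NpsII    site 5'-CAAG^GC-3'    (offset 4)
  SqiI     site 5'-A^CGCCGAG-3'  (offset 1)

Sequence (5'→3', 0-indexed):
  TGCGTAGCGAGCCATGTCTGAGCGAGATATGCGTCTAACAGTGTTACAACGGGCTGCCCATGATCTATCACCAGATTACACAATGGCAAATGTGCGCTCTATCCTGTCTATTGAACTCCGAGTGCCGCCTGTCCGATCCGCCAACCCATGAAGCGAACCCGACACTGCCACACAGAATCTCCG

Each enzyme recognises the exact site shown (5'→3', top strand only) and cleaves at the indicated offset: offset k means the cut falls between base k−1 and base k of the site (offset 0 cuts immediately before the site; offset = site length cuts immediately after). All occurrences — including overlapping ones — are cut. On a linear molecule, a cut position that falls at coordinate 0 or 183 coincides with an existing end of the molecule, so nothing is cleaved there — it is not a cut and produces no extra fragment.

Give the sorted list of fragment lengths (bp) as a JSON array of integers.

Site scan:
  RvuX (CTTAT, off=1): no sites
  UxaV (AGAACTA, off=1): no sites
  CdoIII (TTACCCA, off=1): no sites
  NpsII (CAAGGC, off=4): no sites
  SqiI (ACGCCGAG, off=1): no sites

All cut coordinates (distinct, sorted): ∅

Fragment lengths:
  no cuts → one linear fragment of 183 bp

[183]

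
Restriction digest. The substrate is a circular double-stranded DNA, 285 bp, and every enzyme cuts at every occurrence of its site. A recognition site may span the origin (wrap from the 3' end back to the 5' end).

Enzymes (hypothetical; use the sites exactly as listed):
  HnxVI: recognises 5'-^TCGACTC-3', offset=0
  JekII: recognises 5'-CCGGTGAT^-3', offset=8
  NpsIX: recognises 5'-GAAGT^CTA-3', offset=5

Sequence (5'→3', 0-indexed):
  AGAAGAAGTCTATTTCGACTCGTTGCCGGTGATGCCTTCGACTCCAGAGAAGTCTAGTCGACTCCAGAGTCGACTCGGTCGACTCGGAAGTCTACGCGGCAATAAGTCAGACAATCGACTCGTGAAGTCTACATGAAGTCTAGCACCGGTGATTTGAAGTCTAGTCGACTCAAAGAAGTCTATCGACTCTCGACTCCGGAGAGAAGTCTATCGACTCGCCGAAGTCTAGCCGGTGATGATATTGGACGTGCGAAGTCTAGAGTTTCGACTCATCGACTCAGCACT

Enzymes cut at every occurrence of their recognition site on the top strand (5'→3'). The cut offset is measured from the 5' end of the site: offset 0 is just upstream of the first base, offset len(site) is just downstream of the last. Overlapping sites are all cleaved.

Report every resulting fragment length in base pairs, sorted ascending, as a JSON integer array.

Per-enzyme occurrences:
  HnxVI (TCGACTC, off=0): starts [14, 37, 57, 69, 78, 114, 164, 182, 189, 210, 264, 272] → cuts [14, 37, 57, 69, 78, 114, 164, 182, 189, 210, 264, 272]
  JekII (CCGGTGAT, off=8): starts [25, 145, 229] → cuts [33, 153, 237]
  NpsIX (GAAGTCTA, off=5): starts [4, 48, 86, 123, 134, 155, 174, 202, 220, 251] → cuts [9, 53, 91, 128, 139, 160, 179, 207, 225, 256]

All cut coordinates (distinct, sorted): [9, 14, 33, 37, 53, 57, 69, 78, 91, 114, 128, 139, 153, 160, 164, 179, 182, 189, 207, 210, 225, 237, 256, 264, 272]

Fragments:
  9→14: 5 bp
  14→33: 19 bp
  33→37: 4 bp
  37→53: 16 bp
  53→57: 4 bp
  57→69: 12 bp
  69→78: 9 bp
  78→91: 13 bp
  91→114: 23 bp
  114→128: 14 bp
  128→139: 11 bp
  139→153: 14 bp
  153→160: 7 bp
  160→164: 4 bp
  164→179: 15 bp
  179→182: 3 bp
  182→189: 7 bp
  189→207: 18 bp
  207→210: 3 bp
  210→225: 15 bp
  225→237: 12 bp
  237→256: 19 bp
  256→264: 8 bp
  264→272: 8 bp
  272→9 (wrap): 285-272+9 = 22 bp

[3,3,4,4,4,5,7,7,8,8,9,11,12,12,13,14,14,15,15,16,18,19,19,22,23]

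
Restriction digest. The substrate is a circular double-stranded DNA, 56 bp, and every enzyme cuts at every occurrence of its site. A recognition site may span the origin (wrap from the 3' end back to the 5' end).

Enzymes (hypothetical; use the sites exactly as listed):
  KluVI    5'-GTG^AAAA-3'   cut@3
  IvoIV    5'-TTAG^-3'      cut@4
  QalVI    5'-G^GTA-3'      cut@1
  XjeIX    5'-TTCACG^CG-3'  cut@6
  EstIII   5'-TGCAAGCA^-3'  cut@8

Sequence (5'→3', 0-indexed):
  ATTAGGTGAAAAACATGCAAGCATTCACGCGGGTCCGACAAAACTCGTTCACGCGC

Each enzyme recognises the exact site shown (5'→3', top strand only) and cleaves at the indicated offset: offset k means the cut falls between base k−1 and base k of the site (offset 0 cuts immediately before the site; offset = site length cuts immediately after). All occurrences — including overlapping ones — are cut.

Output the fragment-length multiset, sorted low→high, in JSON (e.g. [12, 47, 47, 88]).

Site scan:
  KluVI GTGAAAA/3: at [5] ⇒ [8]
  IvoIV TTAG/4: at [1] ⇒ [5]
  QalVI (GGTA, off=1): no sites
  XjeIX TTCACGCG/6: at [23, 47] ⇒ [29, 53]
  EstIII TGCAAGCA/8: at [15] ⇒ [23]

All cut coordinates (distinct, sorted): [5, 8, 23, 29, 53]

Fragment lengths:
  5→8: 3 bp
  8→23: 15 bp
  23→29: 6 bp
  29→53: 24 bp
  53→5 (wrap): 56-53+5 = 8 bp

[3,6,8,15,24]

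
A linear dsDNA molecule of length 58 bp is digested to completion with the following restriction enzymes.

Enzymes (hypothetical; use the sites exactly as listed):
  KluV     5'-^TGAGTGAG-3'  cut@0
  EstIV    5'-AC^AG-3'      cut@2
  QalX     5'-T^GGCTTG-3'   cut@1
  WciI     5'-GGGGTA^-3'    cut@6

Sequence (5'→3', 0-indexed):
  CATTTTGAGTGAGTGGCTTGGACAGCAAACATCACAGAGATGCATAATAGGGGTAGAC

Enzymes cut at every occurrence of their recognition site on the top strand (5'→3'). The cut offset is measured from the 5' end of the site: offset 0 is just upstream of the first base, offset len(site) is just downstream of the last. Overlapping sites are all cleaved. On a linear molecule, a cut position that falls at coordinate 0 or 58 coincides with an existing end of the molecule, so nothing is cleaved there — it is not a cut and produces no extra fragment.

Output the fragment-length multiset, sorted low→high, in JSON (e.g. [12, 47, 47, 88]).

Per-enzyme occurrences:
  KluV TGAGTGAG/0: at [5] ⇒ [5]
  EstIV ACAG/2: at [21, 33] ⇒ [23, 35]
  QalX TGGCTTG/1: at [13] ⇒ [14]
  WciI GGGGTA/6: at [49] ⇒ [55]

Pooled cuts: [5, 14, 23, 35, 55]

Fragment lengths:
  [0,5): 5 bp
  [5,14): 9 bp
  [14,23): 9 bp
  [23,35): 12 bp
  [35,55): 20 bp
  [55,58): 3 bp

[3,5,9,9,12,20]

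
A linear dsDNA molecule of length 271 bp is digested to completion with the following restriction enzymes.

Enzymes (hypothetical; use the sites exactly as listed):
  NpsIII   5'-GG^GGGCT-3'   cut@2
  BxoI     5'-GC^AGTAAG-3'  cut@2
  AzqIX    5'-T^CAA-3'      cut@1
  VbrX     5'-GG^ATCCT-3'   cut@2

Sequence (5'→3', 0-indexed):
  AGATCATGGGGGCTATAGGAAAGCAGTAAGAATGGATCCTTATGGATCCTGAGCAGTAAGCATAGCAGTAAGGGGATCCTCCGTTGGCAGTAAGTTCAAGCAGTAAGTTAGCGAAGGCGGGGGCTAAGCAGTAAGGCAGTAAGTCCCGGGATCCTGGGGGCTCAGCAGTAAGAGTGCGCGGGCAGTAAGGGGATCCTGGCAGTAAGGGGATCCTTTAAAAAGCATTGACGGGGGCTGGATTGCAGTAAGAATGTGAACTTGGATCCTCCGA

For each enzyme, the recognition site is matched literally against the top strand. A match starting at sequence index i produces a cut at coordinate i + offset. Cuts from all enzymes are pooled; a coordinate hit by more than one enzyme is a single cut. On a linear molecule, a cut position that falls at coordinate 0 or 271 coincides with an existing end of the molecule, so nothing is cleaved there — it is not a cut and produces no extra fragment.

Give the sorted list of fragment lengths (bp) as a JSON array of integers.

Per-enzyme occurrences:
  NpsIII (GGGGGCT, off=2): starts [7, 118, 155, 229] → cuts [9, 120, 157, 231]
  BxoI (GCAGTAAG, off=2): starts [22, 52, 64, 86, 99, 127, 135, 164, 181, 198, 241] → cuts [24, 54, 66, 88, 101, 129, 137, 166, 183, 200, 243]
  AzqIX (TCAA, off=1): starts [95] → cuts [96]
  VbrX (GGATCCT, off=2): starts [33, 43, 73, 148, 190, 207, 260] → cuts [35, 45, 75, 150, 192, 209, 262]

Pooled cuts: [9, 24, 35, 45, 54, 66, 75, 88, 96, 101, 120, 129, 137, 150, 157, 166, 183, 192, 200, 209, 231, 243, 262]

Fragment lengths:
  [0,9): 9 bp
  [9,24): 15 bp
  [24,35): 11 bp
  [35,45): 10 bp
  [45,54): 9 bp
  [54,66): 12 bp
  [66,75): 9 bp
  [75,88): 13 bp
  [88,96): 8 bp
  [96,101): 5 bp
  [101,120): 19 bp
  [120,129): 9 bp
  [129,137): 8 bp
  [137,150): 13 bp
  [150,157): 7 bp
  [157,166): 9 bp
  [166,183): 17 bp
  [183,192): 9 bp
  [192,200): 8 bp
  [200,209): 9 bp
  [209,231): 22 bp
  [231,243): 12 bp
  [243,262): 19 bp
  [262,271): 9 bp

[5,7,8,8,8,9,9,9,9,9,9,9,9,10,11,12,12,13,13,15,17,19,19,22]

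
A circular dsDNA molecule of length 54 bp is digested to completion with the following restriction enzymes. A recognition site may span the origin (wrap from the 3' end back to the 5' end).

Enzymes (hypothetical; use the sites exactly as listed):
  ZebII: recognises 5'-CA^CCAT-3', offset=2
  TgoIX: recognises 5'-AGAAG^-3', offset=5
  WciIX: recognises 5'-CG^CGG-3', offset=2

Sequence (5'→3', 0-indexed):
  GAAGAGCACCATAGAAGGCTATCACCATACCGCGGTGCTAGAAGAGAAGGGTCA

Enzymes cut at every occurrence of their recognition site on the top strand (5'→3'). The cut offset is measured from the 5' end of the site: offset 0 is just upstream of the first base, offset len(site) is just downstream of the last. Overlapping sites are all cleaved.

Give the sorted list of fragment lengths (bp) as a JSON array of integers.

Scan for sites:
  ZebII CACCAT/2: at [6, 22] ⇒ [8, 24]
  TgoIX AGAAG/5: at [12, 39, 44, 53] ⇒ [4, 17, 44, 49]
  WciIX CGCGG/2: at [30] ⇒ [32]

All cut coordinates (distinct, sorted): [4, 8, 17, 24, 32, 44, 49]

Fragments:
  4→8: 4 bp
  8→17: 9 bp
  17→24: 7 bp
  24→32: 8 bp
  32→44: 12 bp
  44→49: 5 bp
  49→4 (wrap): 54-49+4 = 9 bp

[4,5,7,8,9,9,12]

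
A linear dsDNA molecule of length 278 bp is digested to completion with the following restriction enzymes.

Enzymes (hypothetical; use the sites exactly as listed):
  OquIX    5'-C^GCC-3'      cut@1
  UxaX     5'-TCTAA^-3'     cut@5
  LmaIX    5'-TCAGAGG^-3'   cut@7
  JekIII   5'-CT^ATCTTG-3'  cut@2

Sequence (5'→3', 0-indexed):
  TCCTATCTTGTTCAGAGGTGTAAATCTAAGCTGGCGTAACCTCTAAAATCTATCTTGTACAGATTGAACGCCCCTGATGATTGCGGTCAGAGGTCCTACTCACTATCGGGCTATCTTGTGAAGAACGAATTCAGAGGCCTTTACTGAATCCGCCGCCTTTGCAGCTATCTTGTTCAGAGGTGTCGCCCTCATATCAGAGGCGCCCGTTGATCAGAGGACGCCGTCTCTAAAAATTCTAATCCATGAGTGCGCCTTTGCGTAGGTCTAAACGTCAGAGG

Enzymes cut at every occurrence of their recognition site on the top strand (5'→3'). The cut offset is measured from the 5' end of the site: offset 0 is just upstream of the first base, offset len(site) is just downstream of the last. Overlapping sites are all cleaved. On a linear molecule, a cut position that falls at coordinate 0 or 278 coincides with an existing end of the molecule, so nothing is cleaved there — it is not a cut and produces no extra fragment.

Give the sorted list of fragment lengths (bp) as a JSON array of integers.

[1,2,3,4,4,5,9,10,11,11,11,12,14,14,14,16,16,17,18,18,19,24,25]

Per-enzyme occurrences:
  OquIX CGCC/1: at [68, 150, 153, 183, 200, 218, 249] ⇒ [69, 151, 154, 184, 201, 219, 250]
  UxaX TCTAA/5: at [24, 41, 225, 234, 263] ⇒ [29, 46, 230, 239, 268]
  LmaIX TCAGAGG/7: at [11, 86, 130, 173, 193, 210, 271] ⇒ [18, 93, 137, 180, 200, 217] (position 278 is a terminus of the linear molecule — no cut)
  JekIII CTATCTTG/2: at [2, 49, 110, 164] ⇒ [4, 51, 112, 166]

All cut coordinates (distinct, sorted): [4, 18, 29, 46, 51, 69, 93, 112, 137, 151, 154, 166, 180, 184, 200, 201, 217, 219, 230, 239, 250, 268]

Fragment lengths:
  [0,4): 4 bp
  [4,18): 14 bp
  [18,29): 11 bp
  [29,46): 17 bp
  [46,51): 5 bp
  [51,69): 18 bp
  [69,93): 24 bp
  [93,112): 19 bp
  [112,137): 25 bp
  [137,151): 14 bp
  [151,154): 3 bp
  [154,166): 12 bp
  [166,180): 14 bp
  [180,184): 4 bp
  [184,200): 16 bp
  [200,201): 1 bp
  [201,217): 16 bp
  [217,219): 2 bp
  [219,230): 11 bp
  [230,239): 9 bp
  [239,250): 11 bp
  [250,268): 18 bp
  [268,278): 10 bp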